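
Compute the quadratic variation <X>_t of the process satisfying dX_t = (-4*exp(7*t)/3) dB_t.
<X>_t = 8*exp(14*t)/63 - 8/63

For an Itô process dX_t = a(t) dt + b(t) dB_t, the quadratic variation is <X>_t = int_0^t b(s)^2 ds (the drift term does not contribute). Here b(s) = -4*exp(7*s)/3, so
  b(s)^2 = 16*exp(14*s)/9.
Integrating from 0 to t:
  <X>_t = int_0^t (16*exp(14*s)/9) ds = 8*exp(14*t)/63 - 8/63.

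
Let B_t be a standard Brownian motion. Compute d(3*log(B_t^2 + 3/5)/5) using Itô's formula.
d(3*log(B_t^2 + 3/5)/5) = (3*(3 - 5*B_t^2)/(5*B_t^2 + 3)^2) dt + (6*B_t/(5*B_t^2 + 3)) dB_t

Itô's formula for f(B_t) gives d f(B_t) = f'(B_t) dB_t + (1/2) f''(B_t) dt. Compute derivatives of f(x) = 3*log(x^2 + 3/5)/5:
  f'(x)  = 6*x/(5*x^2 + 3)
  f''(x) = 6*(3 - 5*x^2)/(5*x^2 + 3)^2
Substitute x = B_t and multiply the f'' term by 1/2:
  drift     = (1/2) * (6*(3 - 5*x^2)/(5*x^2 + 3)^2) evaluated at B_t = 3*(3 - 5*B_t^2)/(5*B_t^2 + 3)^2
  diffusion = (6*x/(5*x^2 + 3)) evaluated at B_t = 6*B_t/(5*B_t^2 + 3)
Therefore d(3*log(B_t^2 + 3/5)/5) = (3*(3 - 5*B_t^2)/(5*B_t^2 + 3)^2) dt + (6*B_t/(5*B_t^2 + 3)) dB_t.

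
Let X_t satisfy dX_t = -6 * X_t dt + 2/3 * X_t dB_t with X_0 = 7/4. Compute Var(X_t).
Var(X_t) = (49*exp(4*t/9) - 49)*exp(-12*t)/16

For GBM dX = mu X dt + sigma X dB with X_0 = x_0, apply Itô to Y = log X: dY = (mu - sigma^2/2) dt + sigma dB, so Y_t = log(x_0) + (mu - sigma^2/2) t + sigma B_t and hence X_t = x_0 * exp((mu - sigma^2/2) t + sigma B_t).
With mu = -6, sigma = 2/3, x_0 = 7/4, this gives:
  X_t = 7/4 * exp((-56/9) * t + (2/3) * B_t).
Since sigma*B_t ~ Normal(0, sigma^2 t), E[exp(sigma*B_t)] = exp(sigma^2 t / 2); so E[X_t] = x_0 * exp((mu - sigma^2/2) t) * exp(sigma^2 t / 2) = x_0 * exp(mu t) = 7*exp(-6*t)/4.
Var(X_t) = E[X_t^2] - (E[X_t])^2 = x_0^2 * exp(2 mu t) * (exp(sigma^2 t) - 1) = (49*exp(4*t/9) - 49)*exp(-12*t)/16.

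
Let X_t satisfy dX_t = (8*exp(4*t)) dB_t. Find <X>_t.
<X>_t = 8*exp(8*t) - 8

For an Itô process dX_t = a(t) dt + b(t) dB_t, the quadratic variation is <X>_t = int_0^t b(s)^2 ds (the drift term does not contribute). Here b(s) = 8*exp(4*s), so
  b(s)^2 = 64*exp(8*s).
Integrating from 0 to t:
  <X>_t = int_0^t (64*exp(8*s)) ds = 8*exp(8*t) - 8.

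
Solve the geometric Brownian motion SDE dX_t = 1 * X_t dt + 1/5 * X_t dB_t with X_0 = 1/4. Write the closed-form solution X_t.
X_t = 1/4 * exp((49/50) * t + (1/5) * B_t)

For GBM dX = mu X dt + sigma X dB with X_0 = x_0, apply Itô to Y = log X: dY = (mu - sigma^2/2) dt + sigma dB, so Y_t = log(x_0) + (mu - sigma^2/2) t + sigma B_t and hence X_t = x_0 * exp((mu - sigma^2/2) t + sigma B_t).
With mu = 1, sigma = 1/5, x_0 = 1/4, this gives:
  X_t = 1/4 * exp((49/50) * t + (1/5) * B_t).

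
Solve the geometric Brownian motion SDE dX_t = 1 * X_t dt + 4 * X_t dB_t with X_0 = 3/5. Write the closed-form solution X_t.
X_t = 3/5 * exp((-7) * t + (4) * B_t)

For GBM dX = mu X dt + sigma X dB with X_0 = x_0, apply Itô to Y = log X: dY = (mu - sigma^2/2) dt + sigma dB, so Y_t = log(x_0) + (mu - sigma^2/2) t + sigma B_t and hence X_t = x_0 * exp((mu - sigma^2/2) t + sigma B_t).
With mu = 1, sigma = 4, x_0 = 3/5, this gives:
  X_t = 3/5 * exp((-7) * t + (4) * B_t).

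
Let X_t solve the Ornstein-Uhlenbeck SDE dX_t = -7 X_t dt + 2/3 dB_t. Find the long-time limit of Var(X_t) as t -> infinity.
lim Var(X_t) = 2/63

The OU SDE dX = -theta X dt + sigma dB admits the integrating factor exp(theta t): d(exp(theta t) X_t) = sigma exp(theta t) dB_t. Integrating from 0 to t gives X_t = x_0 * exp(-theta t) + sigma * int_0^t exp(-theta (t-s)) dB_s for any initial x_0. The Itô integral has variance (by the Itô isometry) sigma^2 * int_0^t exp(-2 theta (t - s)) ds = sigma^2 * (1 - exp(-2 theta t)) / (2 theta), independent of x_0.
With theta = 7, sigma = 2/3:
  Var(X_t) = (2/3)^2 * (1 - exp(-2*7 t)) / (2 * 7) = 2/63 - 2*exp(-14*t)/63.
As t -> infinity, exp(-2*7 t) -> 0, so the stationary variance is sigma^2 / (2 theta) = 2/63.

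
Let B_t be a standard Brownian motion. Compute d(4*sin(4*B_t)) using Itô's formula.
d(4*sin(4*B_t)) = (-32*sin(4*B_t)) dt + (16*cos(4*B_t)) dB_t

Itô's formula for f(B_t) gives d f(B_t) = f'(B_t) dB_t + (1/2) f''(B_t) dt. Compute derivatives of f(x) = 4*sin(4*x):
  f'(x)  = 16*cos(4*x)
  f''(x) = -64*sin(4*x)
Substitute x = B_t and multiply the f'' term by 1/2:
  drift     = (1/2) * (-64*sin(4*x)) evaluated at B_t = -32*sin(4*B_t)
  diffusion = (16*cos(4*x)) evaluated at B_t = 16*cos(4*B_t)
Therefore d(4*sin(4*B_t)) = (-32*sin(4*B_t)) dt + (16*cos(4*B_t)) dB_t.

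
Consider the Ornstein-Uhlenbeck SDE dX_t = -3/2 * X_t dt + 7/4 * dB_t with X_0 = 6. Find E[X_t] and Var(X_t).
E[X_t] = 6*exp(-3*t/2); Var(X_t) = 49/48 - 49*exp(-3*t)/48

The OU SDE dX = -theta X dt + sigma dB admits the integrating factor exp(theta t): d(exp(theta t) X_t) = sigma exp(theta t) dB_t. Integrating from 0 to t:
  X_t = x_0 * exp(-theta t) + sigma * int_0^t exp(-theta (t-s)) dB_s.
The Itô integral has mean 0 and (by the Itô isometry) variance sigma^2 * int_0^t exp(-2 theta (t - s)) ds = sigma^2 * (1 - exp(-2 theta t)) / (2 theta).
With theta = 3/2, sigma = 7/4, x_0 = 6:
  E[X_t] = 6 * exp(-3/2 t) = 6*exp(-3*t/2)
  Var(X_t) = (7/4)^2 * (1 - exp(-2*3/2 t)) / (2 * 3/2) = 49/48 - 49*exp(-3*t)/48.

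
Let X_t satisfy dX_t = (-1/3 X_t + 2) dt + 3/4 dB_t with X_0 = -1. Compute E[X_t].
E[X_t] = 6 - 7*exp(-t/3)

Taking expectations and using E[dB_t] = 0, the mean m(t) = E[X_t] satisfies the ODE m'(t) = a m(t) + b with m(0) = x_0. With a = -1/3, b = 2, x_0 = -1, the solution is
  m(t) = x_0 * exp(a t) + (b/a) * (exp(a t) - 1)
       = (-1) * exp((-1/3) t) + (2/(-1/3)) * (exp((-1/3) t) - 1)
       = 6 - 7*exp(-t/3).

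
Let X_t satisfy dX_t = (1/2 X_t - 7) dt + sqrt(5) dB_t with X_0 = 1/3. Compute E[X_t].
E[X_t] = 14 - 41*exp(t/2)/3

Taking expectations and using E[dB_t] = 0, the mean m(t) = E[X_t] satisfies the ODE m'(t) = a m(t) + b with m(0) = x_0. With a = 1/2, b = -7, x_0 = 1/3, the solution is
  m(t) = x_0 * exp(a t) + (b/a) * (exp(a t) - 1)
       = (1/3) * exp((1/2) t) + ((-7)/(1/2)) * (exp((1/2) t) - 1)
       = 14 - 41*exp(t/2)/3.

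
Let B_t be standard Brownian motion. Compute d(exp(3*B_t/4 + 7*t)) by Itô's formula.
d(exp(3*B_t/4 + 7*t)) = (233*exp(3*B_t/4 + 7*t)/32) dt + (3*exp(3*B_t/4 + 7*t)/4) dB_t

Itô's formula for f(t, x): d f(t, B_t) = (f_t + (1/2) f_xx) dt + f_x dB_t. Compute partials of f(t, x) = exp(7*t + 3*x/4):
  f_t(t,x)  = 7*exp(7*t + 3*x/4)
  f_x(t,x)  = 3*exp(7*t + 3*x/4)/4
  f_xx(t,x) = 9*exp(7*t + 3*x/4)/16
Assemble drift = f_t + (1/2) f_xx = 233*exp(7*t + 3*x/4)/32 and diffusion = f_x = 3*exp(7*t + 3*x/4)/4. Substituting x = B_t:
  d(exp(3*B_t/4 + 7*t)) = (233*exp(3*B_t/4 + 7*t)/32) dt + (3*exp(3*B_t/4 + 7*t)/4) dB_t.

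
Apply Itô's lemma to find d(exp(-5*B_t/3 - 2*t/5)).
d(exp(-5*B_t/3 - 2*t/5)) = (89*exp(-5*B_t/3 - 2*t/5)/90) dt + (-5*exp(-5*B_t/3 - 2*t/5)/3) dB_t

Itô's formula for f(t, x): d f(t, B_t) = (f_t + (1/2) f_xx) dt + f_x dB_t. Compute partials of f(t, x) = exp(-2*t/5 - 5*x/3):
  f_t(t,x)  = -2*exp(-2*t/5 - 5*x/3)/5
  f_x(t,x)  = -5*exp(-2*t/5 - 5*x/3)/3
  f_xx(t,x) = 25*exp(-2*t/5 - 5*x/3)/9
Assemble drift = f_t + (1/2) f_xx = 89*exp(-2*t/5 - 5*x/3)/90 and diffusion = f_x = -5*exp(-2*t/5 - 5*x/3)/3. Substituting x = B_t:
  d(exp(-5*B_t/3 - 2*t/5)) = (89*exp(-5*B_t/3 - 2*t/5)/90) dt + (-5*exp(-5*B_t/3 - 2*t/5)/3) dB_t.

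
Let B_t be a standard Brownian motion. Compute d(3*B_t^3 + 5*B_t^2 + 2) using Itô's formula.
d(3*B_t^3 + 5*B_t^2 + 2) = (9*B_t + 5) dt + (B_t*(9*B_t + 10)) dB_t

Itô's formula for f(B_t) gives d f(B_t) = f'(B_t) dB_t + (1/2) f''(B_t) dt. Compute derivatives of f(x) = 3*x^3 + 5*x^2 + 2:
  f'(x)  = x*(9*x + 10)
  f''(x) = 18*x + 10
Substitute x = B_t and multiply the f'' term by 1/2:
  drift     = (1/2) * (18*x + 10) evaluated at B_t = 9*B_t + 5
  diffusion = (x*(9*x + 10)) evaluated at B_t = B_t*(9*B_t + 10)
Therefore d(3*B_t^3 + 5*B_t^2 + 2) = (9*B_t + 5) dt + (B_t*(9*B_t + 10)) dB_t.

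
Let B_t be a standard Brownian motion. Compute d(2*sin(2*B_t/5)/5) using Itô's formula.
d(2*sin(2*B_t/5)/5) = (-4*sin(2*B_t/5)/125) dt + (4*cos(2*B_t/5)/25) dB_t

Itô's formula for f(B_t) gives d f(B_t) = f'(B_t) dB_t + (1/2) f''(B_t) dt. Compute derivatives of f(x) = 2*sin(2*x/5)/5:
  f'(x)  = 4*cos(2*x/5)/25
  f''(x) = -8*sin(2*x/5)/125
Substitute x = B_t and multiply the f'' term by 1/2:
  drift     = (1/2) * (-8*sin(2*x/5)/125) evaluated at B_t = -4*sin(2*B_t/5)/125
  diffusion = (4*cos(2*x/5)/25) evaluated at B_t = 4*cos(2*B_t/5)/25
Therefore d(2*sin(2*B_t/5)/5) = (-4*sin(2*B_t/5)/125) dt + (4*cos(2*B_t/5)/25) dB_t.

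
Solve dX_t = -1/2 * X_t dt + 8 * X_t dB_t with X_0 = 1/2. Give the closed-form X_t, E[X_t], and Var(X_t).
X_t = 1/2 * exp((-65/2) t + (8) B_t); E[X_t] = exp(-t/2)/2; Var(X_t) = (exp(64*t) - 1)*exp(-t)/4

For GBM dX = mu X dt + sigma X dB with X_0 = x_0, apply Itô to Y = log X: dY = (mu - sigma^2/2) dt + sigma dB, so Y_t = log(x_0) + (mu - sigma^2/2) t + sigma B_t and hence X_t = x_0 * exp((mu - sigma^2/2) t + sigma B_t).
With mu = -1/2, sigma = 8, x_0 = 1/2, this gives:
  X_t = 1/2 * exp((-65/2) * t + (8) * B_t).
Since sigma*B_t ~ Normal(0, sigma^2 t), E[exp(sigma*B_t)] = exp(sigma^2 t / 2); so E[X_t] = x_0 * exp((mu - sigma^2/2) t) * exp(sigma^2 t / 2) = x_0 * exp(mu t) = exp(-t/2)/2.
Var(X_t) = E[X_t^2] - (E[X_t])^2 = x_0^2 * exp(2 mu t) * (exp(sigma^2 t) - 1) = (exp(64*t) - 1)*exp(-t)/4.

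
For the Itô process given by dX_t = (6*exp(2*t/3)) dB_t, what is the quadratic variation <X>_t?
<X>_t = 27*exp(4*t/3) - 27

For an Itô process dX_t = a(t) dt + b(t) dB_t, the quadratic variation is <X>_t = int_0^t b(s)^2 ds (the drift term does not contribute). Here b(s) = 6*exp(2*s/3), so
  b(s)^2 = 36*exp(4*s/3).
Integrating from 0 to t:
  <X>_t = int_0^t (36*exp(4*s/3)) ds = 27*exp(4*t/3) - 27.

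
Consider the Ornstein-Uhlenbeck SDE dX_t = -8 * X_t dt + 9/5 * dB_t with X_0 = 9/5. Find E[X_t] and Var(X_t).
E[X_t] = 9*exp(-8*t)/5; Var(X_t) = 81/400 - 81*exp(-16*t)/400

The OU SDE dX = -theta X dt + sigma dB admits the integrating factor exp(theta t): d(exp(theta t) X_t) = sigma exp(theta t) dB_t. Integrating from 0 to t:
  X_t = x_0 * exp(-theta t) + sigma * int_0^t exp(-theta (t-s)) dB_s.
The Itô integral has mean 0 and (by the Itô isometry) variance sigma^2 * int_0^t exp(-2 theta (t - s)) ds = sigma^2 * (1 - exp(-2 theta t)) / (2 theta).
With theta = 8, sigma = 9/5, x_0 = 9/5:
  E[X_t] = 9/5 * exp(-8 t) = 9*exp(-8*t)/5
  Var(X_t) = (9/5)^2 * (1 - exp(-2*8 t)) / (2 * 8) = 81/400 - 81*exp(-16*t)/400.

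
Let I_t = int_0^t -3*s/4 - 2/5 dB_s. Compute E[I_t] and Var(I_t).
E[I_t] = 0; Var(I_t) = t*(75*t^2 + 120*t + 64)/400

The Itô integral of a deterministic integrand f(s) has mean 0 because each increment f(s) * (B_{s+ds} - B_s) has mean 0. By the Itô isometry:
  Var( int_0^t f(s) dB_s ) = E[ (int_0^t f(s) dB_s)^2 ] = int_0^t f(s)^2 ds.
Here f(s) = -3*s/4 - 2/5, so f(s)^2 = (15*s + 8)^2/400. Integrate:
  int_0^t ((15*s + 8)^2/400) ds = t*(75*t^2 + 120*t + 64)/400.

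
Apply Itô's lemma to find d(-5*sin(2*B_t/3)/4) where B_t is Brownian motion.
d(-5*sin(2*B_t/3)/4) = (5*sin(2*B_t/3)/18) dt + (-5*cos(2*B_t/3)/6) dB_t

Itô's formula for f(B_t) gives d f(B_t) = f'(B_t) dB_t + (1/2) f''(B_t) dt. Compute derivatives of f(x) = -5*sin(2*x/3)/4:
  f'(x)  = -5*cos(2*x/3)/6
  f''(x) = 5*sin(2*x/3)/9
Substitute x = B_t and multiply the f'' term by 1/2:
  drift     = (1/2) * (5*sin(2*x/3)/9) evaluated at B_t = 5*sin(2*B_t/3)/18
  diffusion = (-5*cos(2*x/3)/6) evaluated at B_t = -5*cos(2*B_t/3)/6
Therefore d(-5*sin(2*B_t/3)/4) = (5*sin(2*B_t/3)/18) dt + (-5*cos(2*B_t/3)/6) dB_t.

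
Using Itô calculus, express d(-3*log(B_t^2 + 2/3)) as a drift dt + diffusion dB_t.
d(-3*log(B_t^2 + 2/3)) = (9*(3*B_t^2 - 2)/(3*B_t^2 + 2)^2) dt + (-18*B_t/(3*B_t^2 + 2)) dB_t

Itô's formula for f(B_t) gives d f(B_t) = f'(B_t) dB_t + (1/2) f''(B_t) dt. Compute derivatives of f(x) = -3*log(x^2 + 2/3):
  f'(x)  = -18*x/(3*x^2 + 2)
  f''(x) = 18*(3*x^2 - 2)/(3*x^2 + 2)^2
Substitute x = B_t and multiply the f'' term by 1/2:
  drift     = (1/2) * (18*(3*x^2 - 2)/(3*x^2 + 2)^2) evaluated at B_t = 9*(3*B_t^2 - 2)/(3*B_t^2 + 2)^2
  diffusion = (-18*x/(3*x^2 + 2)) evaluated at B_t = -18*B_t/(3*B_t^2 + 2)
Therefore d(-3*log(B_t^2 + 2/3)) = (9*(3*B_t^2 - 2)/(3*B_t^2 + 2)^2) dt + (-18*B_t/(3*B_t^2 + 2)) dB_t.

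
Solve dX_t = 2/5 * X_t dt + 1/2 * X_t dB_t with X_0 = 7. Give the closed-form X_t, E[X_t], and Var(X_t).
X_t = 7 * exp((11/40) t + (1/2) B_t); E[X_t] = 7*exp(2*t/5); Var(X_t) = 49*(exp(t/4) - 1)*exp(4*t/5)

For GBM dX = mu X dt + sigma X dB with X_0 = x_0, apply Itô to Y = log X: dY = (mu - sigma^2/2) dt + sigma dB, so Y_t = log(x_0) + (mu - sigma^2/2) t + sigma B_t and hence X_t = x_0 * exp((mu - sigma^2/2) t + sigma B_t).
With mu = 2/5, sigma = 1/2, x_0 = 7, this gives:
  X_t = 7 * exp((11/40) * t + (1/2) * B_t).
Since sigma*B_t ~ Normal(0, sigma^2 t), E[exp(sigma*B_t)] = exp(sigma^2 t / 2); so E[X_t] = x_0 * exp((mu - sigma^2/2) t) * exp(sigma^2 t / 2) = x_0 * exp(mu t) = 7*exp(2*t/5).
Var(X_t) = E[X_t^2] - (E[X_t])^2 = x_0^2 * exp(2 mu t) * (exp(sigma^2 t) - 1) = 49*(exp(t/4) - 1)*exp(4*t/5).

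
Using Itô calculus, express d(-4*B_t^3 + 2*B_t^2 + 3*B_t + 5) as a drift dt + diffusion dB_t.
d(-4*B_t^3 + 2*B_t^2 + 3*B_t + 5) = (2 - 12*B_t) dt + (-12*B_t^2 + 4*B_t + 3) dB_t

Itô's formula for f(B_t) gives d f(B_t) = f'(B_t) dB_t + (1/2) f''(B_t) dt. Compute derivatives of f(x) = -4*x^3 + 2*x^2 + 3*x + 5:
  f'(x)  = -12*x^2 + 4*x + 3
  f''(x) = 4 - 24*x
Substitute x = B_t and multiply the f'' term by 1/2:
  drift     = (1/2) * (4 - 24*x) evaluated at B_t = 2 - 12*B_t
  diffusion = (-12*x^2 + 4*x + 3) evaluated at B_t = -12*B_t^2 + 4*B_t + 3
Therefore d(-4*B_t^3 + 2*B_t^2 + 3*B_t + 5) = (2 - 12*B_t) dt + (-12*B_t^2 + 4*B_t + 3) dB_t.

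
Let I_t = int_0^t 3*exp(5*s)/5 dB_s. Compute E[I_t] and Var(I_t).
E[I_t] = 0; Var(I_t) = 9*exp(10*t)/250 - 9/250

The Itô integral of a deterministic integrand f(s) has mean 0 because each increment f(s) * (B_{s+ds} - B_s) has mean 0. By the Itô isometry:
  Var( int_0^t f(s) dB_s ) = E[ (int_0^t f(s) dB_s)^2 ] = int_0^t f(s)^2 ds.
Here f(s) = 3*exp(5*s)/5, so f(s)^2 = 9*exp(10*s)/25. Integrate:
  int_0^t (9*exp(10*s)/25) ds = 9*exp(10*t)/250 - 9/250.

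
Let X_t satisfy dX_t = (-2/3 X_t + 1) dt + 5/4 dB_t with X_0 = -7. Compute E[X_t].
E[X_t] = 3/2 - 17*exp(-2*t/3)/2

Taking expectations and using E[dB_t] = 0, the mean m(t) = E[X_t] satisfies the ODE m'(t) = a m(t) + b with m(0) = x_0. With a = -2/3, b = 1, x_0 = -7, the solution is
  m(t) = x_0 * exp(a t) + (b/a) * (exp(a t) - 1)
       = (-7) * exp((-2/3) t) + (1/(-2/3)) * (exp((-2/3) t) - 1)
       = 3/2 - 17*exp(-2*t/3)/2.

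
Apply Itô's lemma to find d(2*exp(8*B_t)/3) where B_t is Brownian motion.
d(2*exp(8*B_t)/3) = (64*exp(8*B_t)/3) dt + (16*exp(8*B_t)/3) dB_t

Itô's formula for f(B_t) gives d f(B_t) = f'(B_t) dB_t + (1/2) f''(B_t) dt. Compute derivatives of f(x) = 2*exp(8*x)/3:
  f'(x)  = 16*exp(8*x)/3
  f''(x) = 128*exp(8*x)/3
Substitute x = B_t and multiply the f'' term by 1/2:
  drift     = (1/2) * (128*exp(8*x)/3) evaluated at B_t = 64*exp(8*B_t)/3
  diffusion = (16*exp(8*x)/3) evaluated at B_t = 16*exp(8*B_t)/3
Therefore d(2*exp(8*B_t)/3) = (64*exp(8*B_t)/3) dt + (16*exp(8*B_t)/3) dB_t.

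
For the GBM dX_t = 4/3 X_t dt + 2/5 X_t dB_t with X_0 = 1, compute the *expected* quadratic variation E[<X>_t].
E[<X>_t] = 3*exp(212*t/75)/53 - 3/53

<X>_t = int_0^t ((2/5) * X_s)^2 ds. Taking expectation inside the integral: E[<X>_t] = (2/5)^2 * int_0^t E[X_s^2] ds. For GBM, E[X_s^2] = x_0^2 * exp((2 mu + sigma^2) s). Integrating:
  E[<X>_t] = (2/5)^2 * 1^2 * (exp((2*(4/3) + (2/5)^2) t) - 1) / (2*(4/3) + (2/5)^2)
           = (2/5)^2 * 1^2 * (exp((212/75) t) - 1) / (212/75) = 3*exp(212*t/75)/53 - 3/53.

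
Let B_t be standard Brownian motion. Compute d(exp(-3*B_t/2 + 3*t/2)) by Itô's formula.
d(exp(-3*B_t/2 + 3*t/2)) = (21*exp(-3*B_t/2 + 3*t/2)/8) dt + (-3*exp(-3*B_t/2 + 3*t/2)/2) dB_t

Itô's formula for f(t, x): d f(t, B_t) = (f_t + (1/2) f_xx) dt + f_x dB_t. Compute partials of f(t, x) = exp(3*t/2 - 3*x/2):
  f_t(t,x)  = 3*exp(3*t/2 - 3*x/2)/2
  f_x(t,x)  = -3*exp(3*t/2 - 3*x/2)/2
  f_xx(t,x) = 9*exp(3*t/2 - 3*x/2)/4
Assemble drift = f_t + (1/2) f_xx = 21*exp(3*t/2 - 3*x/2)/8 and diffusion = f_x = -3*exp(3*t/2 - 3*x/2)/2. Substituting x = B_t:
  d(exp(-3*B_t/2 + 3*t/2)) = (21*exp(-3*B_t/2 + 3*t/2)/8) dt + (-3*exp(-3*B_t/2 + 3*t/2)/2) dB_t.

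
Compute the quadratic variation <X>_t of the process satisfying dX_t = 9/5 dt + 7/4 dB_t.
<X>_t = 49*t/16

For an Itô process dX_t = a(t) dt + b(t) dB_t, the quadratic variation is <X>_t = int_0^t b(s)^2 ds (the drift term does not contribute). Here b(s) = 7/4, so
  b(s)^2 = 49/16.
Integrating from 0 to t:
  <X>_t = int_0^t (49/16) ds = 49*t/16.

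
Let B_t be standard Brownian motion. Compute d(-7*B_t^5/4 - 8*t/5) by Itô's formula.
d(-7*B_t^5/4 - 8*t/5) = (-35*B_t^3/2 - 8/5) dt + (-35*B_t^4/4) dB_t

Itô's formula for f(t, x): d f(t, B_t) = (f_t + (1/2) f_xx) dt + f_x dB_t. Compute partials of f(t, x) = -8*t/5 - 7*x^5/4:
  f_t(t,x)  = -8/5
  f_x(t,x)  = -35*x^4/4
  f_xx(t,x) = -35*x^3
Assemble drift = f_t + (1/2) f_xx = -35*x^3/2 - 8/5 and diffusion = f_x = -35*x^4/4. Substituting x = B_t:
  d(-7*B_t^5/4 - 8*t/5) = (-35*B_t^3/2 - 8/5) dt + (-35*B_t^4/4) dB_t.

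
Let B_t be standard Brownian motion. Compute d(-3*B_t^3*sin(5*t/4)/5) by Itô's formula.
d(-3*B_t^3*sin(5*t/4)/5) = (-3*B_t*(5*B_t^2*cos(5*t/4) + 12*sin(5*t/4))/20) dt + (-9*B_t^2*sin(5*t/4)/5) dB_t

Itô's formula for f(t, x): d f(t, B_t) = (f_t + (1/2) f_xx) dt + f_x dB_t. Compute partials of f(t, x) = -3*x^3*sin(5*t/4)/5:
  f_t(t,x)  = -3*x^3*cos(5*t/4)/4
  f_x(t,x)  = -9*x^2*sin(5*t/4)/5
  f_xx(t,x) = -18*x*sin(5*t/4)/5
Assemble drift = f_t + (1/2) f_xx = -3*x*(5*x^2*cos(5*t/4) + 12*sin(5*t/4))/20 and diffusion = f_x = -9*x^2*sin(5*t/4)/5. Substituting x = B_t:
  d(-3*B_t^3*sin(5*t/4)/5) = (-3*B_t*(5*B_t^2*cos(5*t/4) + 12*sin(5*t/4))/20) dt + (-9*B_t^2*sin(5*t/4)/5) dB_t.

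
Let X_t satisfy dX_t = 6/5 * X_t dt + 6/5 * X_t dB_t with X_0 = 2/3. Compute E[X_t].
E[X_t] = 2*exp(6*t/5)/3

For GBM dX = mu X dt + sigma X dB with X_0 = x_0, apply Itô to Y = log X: dY = (mu - sigma^2/2) dt + sigma dB, so Y_t = log(x_0) + (mu - sigma^2/2) t + sigma B_t and hence X_t = x_0 * exp((mu - sigma^2/2) t + sigma B_t).
With mu = 6/5, sigma = 6/5, x_0 = 2/3, this gives:
  X_t = 2/3 * exp((12/25) * t + (6/5) * B_t).
Since sigma*B_t ~ Normal(0, sigma^2 t), E[exp(sigma*B_t)] = exp(sigma^2 t / 2); so E[X_t] = x_0 * exp((mu - sigma^2/2) t) * exp(sigma^2 t / 2) = x_0 * exp(mu t) = 2*exp(6*t/5)/3.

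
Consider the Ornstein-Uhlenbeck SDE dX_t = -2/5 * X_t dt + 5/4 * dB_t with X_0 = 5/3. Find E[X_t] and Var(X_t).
E[X_t] = 5*exp(-2*t/5)/3; Var(X_t) = 125/64 - 125*exp(-4*t/5)/64

The OU SDE dX = -theta X dt + sigma dB admits the integrating factor exp(theta t): d(exp(theta t) X_t) = sigma exp(theta t) dB_t. Integrating from 0 to t:
  X_t = x_0 * exp(-theta t) + sigma * int_0^t exp(-theta (t-s)) dB_s.
The Itô integral has mean 0 and (by the Itô isometry) variance sigma^2 * int_0^t exp(-2 theta (t - s)) ds = sigma^2 * (1 - exp(-2 theta t)) / (2 theta).
With theta = 2/5, sigma = 5/4, x_0 = 5/3:
  E[X_t] = 5/3 * exp(-2/5 t) = 5*exp(-2*t/5)/3
  Var(X_t) = (5/4)^2 * (1 - exp(-2*2/5 t)) / (2 * 2/5) = 125/64 - 125*exp(-4*t/5)/64.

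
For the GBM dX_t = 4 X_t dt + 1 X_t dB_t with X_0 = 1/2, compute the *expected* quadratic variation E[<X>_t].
E[<X>_t] = exp(9*t)/36 - 1/36

<X>_t = int_0^t (1 * X_s)^2 ds. Taking expectation inside the integral: E[<X>_t] = 1^2 * int_0^t E[X_s^2] ds. For GBM, E[X_s^2] = x_0^2 * exp((2 mu + sigma^2) s). Integrating:
  E[<X>_t] = 1^2 * (1/2)^2 * (exp((2*4 + 1^2) t) - 1) / (2*4 + 1^2)
           = 1^2 * (1/2)^2 * (exp(9 t) - 1) / 9 = exp(9*t)/36 - 1/36.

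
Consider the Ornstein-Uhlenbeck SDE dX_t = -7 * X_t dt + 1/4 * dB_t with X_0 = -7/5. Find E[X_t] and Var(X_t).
E[X_t] = -7*exp(-7*t)/5; Var(X_t) = 1/224 - exp(-14*t)/224

The OU SDE dX = -theta X dt + sigma dB admits the integrating factor exp(theta t): d(exp(theta t) X_t) = sigma exp(theta t) dB_t. Integrating from 0 to t:
  X_t = x_0 * exp(-theta t) + sigma * int_0^t exp(-theta (t-s)) dB_s.
The Itô integral has mean 0 and (by the Itô isometry) variance sigma^2 * int_0^t exp(-2 theta (t - s)) ds = sigma^2 * (1 - exp(-2 theta t)) / (2 theta).
With theta = 7, sigma = 1/4, x_0 = -7/5:
  E[X_t] = -7/5 * exp(-7 t) = -7*exp(-7*t)/5
  Var(X_t) = (1/4)^2 * (1 - exp(-2*7 t)) / (2 * 7) = 1/224 - exp(-14*t)/224.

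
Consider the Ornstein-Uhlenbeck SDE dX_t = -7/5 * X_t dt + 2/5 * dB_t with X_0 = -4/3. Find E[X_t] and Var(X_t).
E[X_t] = -4*exp(-7*t/5)/3; Var(X_t) = 2/35 - 2*exp(-14*t/5)/35

The OU SDE dX = -theta X dt + sigma dB admits the integrating factor exp(theta t): d(exp(theta t) X_t) = sigma exp(theta t) dB_t. Integrating from 0 to t:
  X_t = x_0 * exp(-theta t) + sigma * int_0^t exp(-theta (t-s)) dB_s.
The Itô integral has mean 0 and (by the Itô isometry) variance sigma^2 * int_0^t exp(-2 theta (t - s)) ds = sigma^2 * (1 - exp(-2 theta t)) / (2 theta).
With theta = 7/5, sigma = 2/5, x_0 = -4/3:
  E[X_t] = -4/3 * exp(-7/5 t) = -4*exp(-7*t/5)/3
  Var(X_t) = (2/5)^2 * (1 - exp(-2*7/5 t)) / (2 * 7/5) = 2/35 - 2*exp(-14*t/5)/35.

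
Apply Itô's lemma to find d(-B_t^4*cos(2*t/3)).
d(-B_t^4*cos(2*t/3)) = (2*B_t^2*(B_t^2*sin(2*t/3) - 9*cos(2*t/3))/3) dt + (-4*B_t^3*cos(2*t/3)) dB_t

Itô's formula for f(t, x): d f(t, B_t) = (f_t + (1/2) f_xx) dt + f_x dB_t. Compute partials of f(t, x) = -x^4*cos(2*t/3):
  f_t(t,x)  = 2*x^4*sin(2*t/3)/3
  f_x(t,x)  = -4*x^3*cos(2*t/3)
  f_xx(t,x) = -12*x^2*cos(2*t/3)
Assemble drift = f_t + (1/2) f_xx = 2*x^2*(x^2*sin(2*t/3) - 9*cos(2*t/3))/3 and diffusion = f_x = -4*x^3*cos(2*t/3). Substituting x = B_t:
  d(-B_t^4*cos(2*t/3)) = (2*B_t^2*(B_t^2*sin(2*t/3) - 9*cos(2*t/3))/3) dt + (-4*B_t^3*cos(2*t/3)) dB_t.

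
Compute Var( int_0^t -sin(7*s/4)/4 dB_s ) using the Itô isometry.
Var = t/32 - sin(7*t/2)/112

The Itô integral of a deterministic integrand f(s) has mean 0 because each increment f(s) * (B_{s+ds} - B_s) has mean 0. By the Itô isometry:
  Var( int_0^t f(s) dB_s ) = E[ (int_0^t f(s) dB_s)^2 ] = int_0^t f(s)^2 ds.
Here f(s) = -sin(7*s/4)/4, so f(s)^2 = sin(7*s/4)^2/16. Integrate:
  int_0^t (sin(7*s/4)^2/16) ds = t/32 - sin(7*t/2)/112.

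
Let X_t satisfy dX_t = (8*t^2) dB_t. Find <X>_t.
<X>_t = 64*t^5/5

For an Itô process dX_t = a(t) dt + b(t) dB_t, the quadratic variation is <X>_t = int_0^t b(s)^2 ds (the drift term does not contribute). Here b(s) = 8*s^2, so
  b(s)^2 = 64*s^4.
Integrating from 0 to t:
  <X>_t = int_0^t (64*s^4) ds = 64*t^5/5.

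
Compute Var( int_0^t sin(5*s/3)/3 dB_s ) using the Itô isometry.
Var = t/18 - sin(10*t/3)/60

The Itô integral of a deterministic integrand f(s) has mean 0 because each increment f(s) * (B_{s+ds} - B_s) has mean 0. By the Itô isometry:
  Var( int_0^t f(s) dB_s ) = E[ (int_0^t f(s) dB_s)^2 ] = int_0^t f(s)^2 ds.
Here f(s) = sin(5*s/3)/3, so f(s)^2 = sin(5*s/3)^2/9. Integrate:
  int_0^t (sin(5*s/3)^2/9) ds = t/18 - sin(10*t/3)/60.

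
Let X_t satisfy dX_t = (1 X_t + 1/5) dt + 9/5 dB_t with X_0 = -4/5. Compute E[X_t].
E[X_t] = -3*exp(t)/5 - 1/5

Taking expectations and using E[dB_t] = 0, the mean m(t) = E[X_t] satisfies the ODE m'(t) = a m(t) + b with m(0) = x_0. With a = 1, b = 1/5, x_0 = -4/5, the solution is
  m(t) = x_0 * exp(a t) + (b/a) * (exp(a t) - 1)
       = (-4/5) * exp(1 t) + ((1/5)/1) * (exp(1 t) - 1)
       = -3*exp(t)/5 - 1/5.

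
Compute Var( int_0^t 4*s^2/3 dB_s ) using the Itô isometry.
Var = 16*t^5/45

The Itô integral of a deterministic integrand f(s) has mean 0 because each increment f(s) * (B_{s+ds} - B_s) has mean 0. By the Itô isometry:
  Var( int_0^t f(s) dB_s ) = E[ (int_0^t f(s) dB_s)^2 ] = int_0^t f(s)^2 ds.
Here f(s) = 4*s^2/3, so f(s)^2 = 16*s^4/9. Integrate:
  int_0^t (16*s^4/9) ds = 16*t^5/45.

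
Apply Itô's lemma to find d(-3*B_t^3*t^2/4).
d(-3*B_t^3*t^2/4) = (3*B_t*t*(-2*B_t^2 - 3*t)/4) dt + (-9*B_t^2*t^2/4) dB_t

Itô's formula for f(t, x): d f(t, B_t) = (f_t + (1/2) f_xx) dt + f_x dB_t. Compute partials of f(t, x) = -3*t^2*x^3/4:
  f_t(t,x)  = -3*t*x^3/2
  f_x(t,x)  = -9*t^2*x^2/4
  f_xx(t,x) = -9*t^2*x/2
Assemble drift = f_t + (1/2) f_xx = 3*t*x*(-3*t - 2*x^2)/4 and diffusion = f_x = -9*t^2*x^2/4. Substituting x = B_t:
  d(-3*B_t^3*t^2/4) = (3*B_t*t*(-2*B_t^2 - 3*t)/4) dt + (-9*B_t^2*t^2/4) dB_t.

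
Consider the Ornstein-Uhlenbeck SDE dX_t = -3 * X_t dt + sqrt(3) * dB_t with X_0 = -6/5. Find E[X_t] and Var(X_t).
E[X_t] = -6*exp(-3*t)/5; Var(X_t) = 1/2 - exp(-6*t)/2

The OU SDE dX = -theta X dt + sigma dB admits the integrating factor exp(theta t): d(exp(theta t) X_t) = sigma exp(theta t) dB_t. Integrating from 0 to t:
  X_t = x_0 * exp(-theta t) + sigma * int_0^t exp(-theta (t-s)) dB_s.
The Itô integral has mean 0 and (by the Itô isometry) variance sigma^2 * int_0^t exp(-2 theta (t - s)) ds = sigma^2 * (1 - exp(-2 theta t)) / (2 theta).
With theta = 3, sigma = sqrt(3), x_0 = -6/5:
  E[X_t] = -6/5 * exp(-3 t) = -6*exp(-3*t)/5
  Var(X_t) = (sqrt(3))^2 * (1 - exp(-2*3 t)) / (2 * 3) = 1/2 - exp(-6*t)/2.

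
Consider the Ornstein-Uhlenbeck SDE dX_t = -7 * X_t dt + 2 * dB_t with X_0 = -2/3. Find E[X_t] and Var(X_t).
E[X_t] = -2*exp(-7*t)/3; Var(X_t) = 2/7 - 2*exp(-14*t)/7

The OU SDE dX = -theta X dt + sigma dB admits the integrating factor exp(theta t): d(exp(theta t) X_t) = sigma exp(theta t) dB_t. Integrating from 0 to t:
  X_t = x_0 * exp(-theta t) + sigma * int_0^t exp(-theta (t-s)) dB_s.
The Itô integral has mean 0 and (by the Itô isometry) variance sigma^2 * int_0^t exp(-2 theta (t - s)) ds = sigma^2 * (1 - exp(-2 theta t)) / (2 theta).
With theta = 7, sigma = 2, x_0 = -2/3:
  E[X_t] = -2/3 * exp(-7 t) = -2*exp(-7*t)/3
  Var(X_t) = (2)^2 * (1 - exp(-2*7 t)) / (2 * 7) = 2/7 - 2*exp(-14*t)/7.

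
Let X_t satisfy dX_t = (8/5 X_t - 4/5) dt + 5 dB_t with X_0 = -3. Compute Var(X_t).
Var(X_t) = 125*exp(16*t/5)/16 - 125/16

The variance V(t) = Var(X_t) satisfies V'(t) = 2 a V(t) + c^2 with V(0) = 0 (drift coefficient is linear in X, diffusion is constant). With a = 8/5, c = 5, the solution is
  V(t) = (c^2 / (2 a)) * (exp(2 a t) - 1)
       = (5^2 / (2*(8/5))) * (exp((16/5) t) - 1)
       = 125*exp(16*t/5)/16 - 125/16.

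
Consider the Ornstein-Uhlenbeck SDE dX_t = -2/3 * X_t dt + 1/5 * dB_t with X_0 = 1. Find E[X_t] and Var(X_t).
E[X_t] = exp(-2*t/3); Var(X_t) = 3/100 - 3*exp(-4*t/3)/100

The OU SDE dX = -theta X dt + sigma dB admits the integrating factor exp(theta t): d(exp(theta t) X_t) = sigma exp(theta t) dB_t. Integrating from 0 to t:
  X_t = x_0 * exp(-theta t) + sigma * int_0^t exp(-theta (t-s)) dB_s.
The Itô integral has mean 0 and (by the Itô isometry) variance sigma^2 * int_0^t exp(-2 theta (t - s)) ds = sigma^2 * (1 - exp(-2 theta t)) / (2 theta).
With theta = 2/3, sigma = 1/5, x_0 = 1:
  E[X_t] = 1 * exp(-2/3 t) = exp(-2*t/3)
  Var(X_t) = (1/5)^2 * (1 - exp(-2*2/3 t)) / (2 * 2/3) = 3/100 - 3*exp(-4*t/3)/100.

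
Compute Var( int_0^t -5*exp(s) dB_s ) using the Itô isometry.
Var = 25*exp(2*t)/2 - 25/2

The Itô integral of a deterministic integrand f(s) has mean 0 because each increment f(s) * (B_{s+ds} - B_s) has mean 0. By the Itô isometry:
  Var( int_0^t f(s) dB_s ) = E[ (int_0^t f(s) dB_s)^2 ] = int_0^t f(s)^2 ds.
Here f(s) = -5*exp(s), so f(s)^2 = 25*exp(2*s). Integrate:
  int_0^t (25*exp(2*s)) ds = 25*exp(2*t)/2 - 25/2.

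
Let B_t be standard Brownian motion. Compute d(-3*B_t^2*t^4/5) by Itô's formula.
d(-3*B_t^2*t^4/5) = (3*t^3*(-4*B_t^2 - t)/5) dt + (-6*B_t*t^4/5) dB_t

Itô's formula for f(t, x): d f(t, B_t) = (f_t + (1/2) f_xx) dt + f_x dB_t. Compute partials of f(t, x) = -3*t^4*x^2/5:
  f_t(t,x)  = -12*t^3*x^2/5
  f_x(t,x)  = -6*t^4*x/5
  f_xx(t,x) = -6*t^4/5
Assemble drift = f_t + (1/2) f_xx = 3*t^3*(-t - 4*x^2)/5 and diffusion = f_x = -6*t^4*x/5. Substituting x = B_t:
  d(-3*B_t^2*t^4/5) = (3*t^3*(-4*B_t^2 - t)/5) dt + (-6*B_t*t^4/5) dB_t.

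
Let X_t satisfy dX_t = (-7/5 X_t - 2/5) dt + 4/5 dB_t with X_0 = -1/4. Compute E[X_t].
E[X_t] = -2/7 + exp(-7*t/5)/28

Taking expectations and using E[dB_t] = 0, the mean m(t) = E[X_t] satisfies the ODE m'(t) = a m(t) + b with m(0) = x_0. With a = -7/5, b = -2/5, x_0 = -1/4, the solution is
  m(t) = x_0 * exp(a t) + (b/a) * (exp(a t) - 1)
       = (-1/4) * exp((-7/5) t) + ((-2/5)/(-7/5)) * (exp((-7/5) t) - 1)
       = -2/7 + exp(-7*t/5)/28.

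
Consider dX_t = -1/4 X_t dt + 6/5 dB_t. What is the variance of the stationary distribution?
lim Var(X_t) = 72/25

The OU SDE dX = -theta X dt + sigma dB admits the integrating factor exp(theta t): d(exp(theta t) X_t) = sigma exp(theta t) dB_t. Integrating from 0 to t gives X_t = x_0 * exp(-theta t) + sigma * int_0^t exp(-theta (t-s)) dB_s for any initial x_0. The Itô integral has variance (by the Itô isometry) sigma^2 * int_0^t exp(-2 theta (t - s)) ds = sigma^2 * (1 - exp(-2 theta t)) / (2 theta), independent of x_0.
With theta = 1/4, sigma = 6/5:
  Var(X_t) = (6/5)^2 * (1 - exp(-2*1/4 t)) / (2 * 1/4) = 72/25 - 72*exp(-t/2)/25.
As t -> infinity, exp(-2*1/4 t) -> 0, so the stationary variance is sigma^2 / (2 theta) = 72/25.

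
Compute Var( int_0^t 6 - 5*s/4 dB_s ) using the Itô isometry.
Var = t*(25*t^2 - 360*t + 1728)/48

The Itô integral of a deterministic integrand f(s) has mean 0 because each increment f(s) * (B_{s+ds} - B_s) has mean 0. By the Itô isometry:
  Var( int_0^t f(s) dB_s ) = E[ (int_0^t f(s) dB_s)^2 ] = int_0^t f(s)^2 ds.
Here f(s) = 6 - 5*s/4, so f(s)^2 = (5*s - 24)^2/16. Integrate:
  int_0^t ((5*s - 24)^2/16) ds = t*(25*t^2 - 360*t + 1728)/48.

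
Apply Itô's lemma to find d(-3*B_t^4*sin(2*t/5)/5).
d(-3*B_t^4*sin(2*t/5)/5) = (-6*B_t^2*(B_t^2*cos(2*t/5) + 15*sin(2*t/5))/25) dt + (-12*B_t^3*sin(2*t/5)/5) dB_t

Itô's formula for f(t, x): d f(t, B_t) = (f_t + (1/2) f_xx) dt + f_x dB_t. Compute partials of f(t, x) = -3*x^4*sin(2*t/5)/5:
  f_t(t,x)  = -6*x^4*cos(2*t/5)/25
  f_x(t,x)  = -12*x^3*sin(2*t/5)/5
  f_xx(t,x) = -36*x^2*sin(2*t/5)/5
Assemble drift = f_t + (1/2) f_xx = -6*x^2*(x^2*cos(2*t/5) + 15*sin(2*t/5))/25 and diffusion = f_x = -12*x^3*sin(2*t/5)/5. Substituting x = B_t:
  d(-3*B_t^4*sin(2*t/5)/5) = (-6*B_t^2*(B_t^2*cos(2*t/5) + 15*sin(2*t/5))/25) dt + (-12*B_t^3*sin(2*t/5)/5) dB_t.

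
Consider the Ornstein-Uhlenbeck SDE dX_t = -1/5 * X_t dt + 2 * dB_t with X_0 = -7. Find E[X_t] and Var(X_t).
E[X_t] = -7*exp(-t/5); Var(X_t) = 10 - 10*exp(-2*t/5)

The OU SDE dX = -theta X dt + sigma dB admits the integrating factor exp(theta t): d(exp(theta t) X_t) = sigma exp(theta t) dB_t. Integrating from 0 to t:
  X_t = x_0 * exp(-theta t) + sigma * int_0^t exp(-theta (t-s)) dB_s.
The Itô integral has mean 0 and (by the Itô isometry) variance sigma^2 * int_0^t exp(-2 theta (t - s)) ds = sigma^2 * (1 - exp(-2 theta t)) / (2 theta).
With theta = 1/5, sigma = 2, x_0 = -7:
  E[X_t] = -7 * exp(-1/5 t) = -7*exp(-t/5)
  Var(X_t) = (2)^2 * (1 - exp(-2*1/5 t)) / (2 * 1/5) = 10 - 10*exp(-2*t/5).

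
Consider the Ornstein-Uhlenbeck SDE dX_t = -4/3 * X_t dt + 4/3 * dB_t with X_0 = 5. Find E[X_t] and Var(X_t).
E[X_t] = 5*exp(-4*t/3); Var(X_t) = 2/3 - 2*exp(-8*t/3)/3

The OU SDE dX = -theta X dt + sigma dB admits the integrating factor exp(theta t): d(exp(theta t) X_t) = sigma exp(theta t) dB_t. Integrating from 0 to t:
  X_t = x_0 * exp(-theta t) + sigma * int_0^t exp(-theta (t-s)) dB_s.
The Itô integral has mean 0 and (by the Itô isometry) variance sigma^2 * int_0^t exp(-2 theta (t - s)) ds = sigma^2 * (1 - exp(-2 theta t)) / (2 theta).
With theta = 4/3, sigma = 4/3, x_0 = 5:
  E[X_t] = 5 * exp(-4/3 t) = 5*exp(-4*t/3)
  Var(X_t) = (4/3)^2 * (1 - exp(-2*4/3 t)) / (2 * 4/3) = 2/3 - 2*exp(-8*t/3)/3.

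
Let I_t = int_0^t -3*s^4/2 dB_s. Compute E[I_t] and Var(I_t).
E[I_t] = 0; Var(I_t) = t^9/4

The Itô integral of a deterministic integrand f(s) has mean 0 because each increment f(s) * (B_{s+ds} - B_s) has mean 0. By the Itô isometry:
  Var( int_0^t f(s) dB_s ) = E[ (int_0^t f(s) dB_s)^2 ] = int_0^t f(s)^2 ds.
Here f(s) = -3*s^4/2, so f(s)^2 = 9*s^8/4. Integrate:
  int_0^t (9*s^8/4) ds = t^9/4.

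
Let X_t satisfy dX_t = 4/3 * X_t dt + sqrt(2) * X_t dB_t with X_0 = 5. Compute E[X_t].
E[X_t] = 5*exp(4*t/3)

For GBM dX = mu X dt + sigma X dB with X_0 = x_0, apply Itô to Y = log X: dY = (mu - sigma^2/2) dt + sigma dB, so Y_t = log(x_0) + (mu - sigma^2/2) t + sigma B_t and hence X_t = x_0 * exp((mu - sigma^2/2) t + sigma B_t).
With mu = 4/3, sigma = sqrt(2), x_0 = 5, this gives:
  X_t = 5 * exp((1/3) * t + (sqrt(2)) * B_t).
Since sigma*B_t ~ Normal(0, sigma^2 t), E[exp(sigma*B_t)] = exp(sigma^2 t / 2); so E[X_t] = x_0 * exp((mu - sigma^2/2) t) * exp(sigma^2 t / 2) = x_0 * exp(mu t) = 5*exp(4*t/3).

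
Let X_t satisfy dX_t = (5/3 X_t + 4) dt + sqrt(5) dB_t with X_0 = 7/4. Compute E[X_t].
E[X_t] = 83*exp(5*t/3)/20 - 12/5

Taking expectations and using E[dB_t] = 0, the mean m(t) = E[X_t] satisfies the ODE m'(t) = a m(t) + b with m(0) = x_0. With a = 5/3, b = 4, x_0 = 7/4, the solution is
  m(t) = x_0 * exp(a t) + (b/a) * (exp(a t) - 1)
       = (7/4) * exp((5/3) t) + (4/(5/3)) * (exp((5/3) t) - 1)
       = 83*exp(5*t/3)/20 - 12/5.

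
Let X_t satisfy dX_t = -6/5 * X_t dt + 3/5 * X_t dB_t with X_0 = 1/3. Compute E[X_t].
E[X_t] = exp(-6*t/5)/3

For GBM dX = mu X dt + sigma X dB with X_0 = x_0, apply Itô to Y = log X: dY = (mu - sigma^2/2) dt + sigma dB, so Y_t = log(x_0) + (mu - sigma^2/2) t + sigma B_t and hence X_t = x_0 * exp((mu - sigma^2/2) t + sigma B_t).
With mu = -6/5, sigma = 3/5, x_0 = 1/3, this gives:
  X_t = 1/3 * exp((-69/50) * t + (3/5) * B_t).
Since sigma*B_t ~ Normal(0, sigma^2 t), E[exp(sigma*B_t)] = exp(sigma^2 t / 2); so E[X_t] = x_0 * exp((mu - sigma^2/2) t) * exp(sigma^2 t / 2) = x_0 * exp(mu t) = exp(-6*t/5)/3.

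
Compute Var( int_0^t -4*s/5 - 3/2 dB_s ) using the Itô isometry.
Var = t*(64*t^2 + 360*t + 675)/300

The Itô integral of a deterministic integrand f(s) has mean 0 because each increment f(s) * (B_{s+ds} - B_s) has mean 0. By the Itô isometry:
  Var( int_0^t f(s) dB_s ) = E[ (int_0^t f(s) dB_s)^2 ] = int_0^t f(s)^2 ds.
Here f(s) = -4*s/5 - 3/2, so f(s)^2 = (8*s + 15)^2/100. Integrate:
  int_0^t ((8*s + 15)^2/100) ds = t*(64*t^2 + 360*t + 675)/300.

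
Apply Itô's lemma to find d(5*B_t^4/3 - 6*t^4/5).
d(5*B_t^4/3 - 6*t^4/5) = (10*B_t^2 - 24*t^3/5) dt + (20*B_t^3/3) dB_t

Itô's formula for f(t, x): d f(t, B_t) = (f_t + (1/2) f_xx) dt + f_x dB_t. Compute partials of f(t, x) = -6*t^4/5 + 5*x^4/3:
  f_t(t,x)  = -24*t^3/5
  f_x(t,x)  = 20*x^3/3
  f_xx(t,x) = 20*x^2
Assemble drift = f_t + (1/2) f_xx = -24*t^3/5 + 10*x^2 and diffusion = f_x = 20*x^3/3. Substituting x = B_t:
  d(5*B_t^4/3 - 6*t^4/5) = (10*B_t^2 - 24*t^3/5) dt + (20*B_t^3/3) dB_t.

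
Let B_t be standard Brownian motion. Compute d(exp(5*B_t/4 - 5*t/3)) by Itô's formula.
d(exp(5*B_t/4 - 5*t/3)) = (-85*exp(5*B_t/4 - 5*t/3)/96) dt + (5*exp(5*B_t/4 - 5*t/3)/4) dB_t

Itô's formula for f(t, x): d f(t, B_t) = (f_t + (1/2) f_xx) dt + f_x dB_t. Compute partials of f(t, x) = exp(-5*t/3 + 5*x/4):
  f_t(t,x)  = -5*exp(-5*t/3 + 5*x/4)/3
  f_x(t,x)  = 5*exp(-5*t/3 + 5*x/4)/4
  f_xx(t,x) = 25*exp(-5*t/3 + 5*x/4)/16
Assemble drift = f_t + (1/2) f_xx = -85*exp(-5*t/3 + 5*x/4)/96 and diffusion = f_x = 5*exp(-5*t/3 + 5*x/4)/4. Substituting x = B_t:
  d(exp(5*B_t/4 - 5*t/3)) = (-85*exp(5*B_t/4 - 5*t/3)/96) dt + (5*exp(5*B_t/4 - 5*t/3)/4) dB_t.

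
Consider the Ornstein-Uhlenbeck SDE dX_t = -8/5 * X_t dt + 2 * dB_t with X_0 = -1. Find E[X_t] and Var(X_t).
E[X_t] = -exp(-8*t/5); Var(X_t) = 5/4 - 5*exp(-16*t/5)/4

The OU SDE dX = -theta X dt + sigma dB admits the integrating factor exp(theta t): d(exp(theta t) X_t) = sigma exp(theta t) dB_t. Integrating from 0 to t:
  X_t = x_0 * exp(-theta t) + sigma * int_0^t exp(-theta (t-s)) dB_s.
The Itô integral has mean 0 and (by the Itô isometry) variance sigma^2 * int_0^t exp(-2 theta (t - s)) ds = sigma^2 * (1 - exp(-2 theta t)) / (2 theta).
With theta = 8/5, sigma = 2, x_0 = -1:
  E[X_t] = -1 * exp(-8/5 t) = -exp(-8*t/5)
  Var(X_t) = (2)^2 * (1 - exp(-2*8/5 t)) / (2 * 8/5) = 5/4 - 5*exp(-16*t/5)/4.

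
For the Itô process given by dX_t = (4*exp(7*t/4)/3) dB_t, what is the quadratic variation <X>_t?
<X>_t = 32*exp(7*t/2)/63 - 32/63

For an Itô process dX_t = a(t) dt + b(t) dB_t, the quadratic variation is <X>_t = int_0^t b(s)^2 ds (the drift term does not contribute). Here b(s) = 4*exp(7*s/4)/3, so
  b(s)^2 = 16*exp(7*s/2)/9.
Integrating from 0 to t:
  <X>_t = int_0^t (16*exp(7*s/2)/9) ds = 32*exp(7*t/2)/63 - 32/63.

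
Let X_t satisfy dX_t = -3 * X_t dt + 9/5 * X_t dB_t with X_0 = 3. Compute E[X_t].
E[X_t] = 3*exp(-3*t)

For GBM dX = mu X dt + sigma X dB with X_0 = x_0, apply Itô to Y = log X: dY = (mu - sigma^2/2) dt + sigma dB, so Y_t = log(x_0) + (mu - sigma^2/2) t + sigma B_t and hence X_t = x_0 * exp((mu - sigma^2/2) t + sigma B_t).
With mu = -3, sigma = 9/5, x_0 = 3, this gives:
  X_t = 3 * exp((-231/50) * t + (9/5) * B_t).
Since sigma*B_t ~ Normal(0, sigma^2 t), E[exp(sigma*B_t)] = exp(sigma^2 t / 2); so E[X_t] = x_0 * exp((mu - sigma^2/2) t) * exp(sigma^2 t / 2) = x_0 * exp(mu t) = 3*exp(-3*t).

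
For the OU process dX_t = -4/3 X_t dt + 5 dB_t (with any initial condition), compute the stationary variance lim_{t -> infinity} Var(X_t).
lim Var(X_t) = 75/8

The OU SDE dX = -theta X dt + sigma dB admits the integrating factor exp(theta t): d(exp(theta t) X_t) = sigma exp(theta t) dB_t. Integrating from 0 to t gives X_t = x_0 * exp(-theta t) + sigma * int_0^t exp(-theta (t-s)) dB_s for any initial x_0. The Itô integral has variance (by the Itô isometry) sigma^2 * int_0^t exp(-2 theta (t - s)) ds = sigma^2 * (1 - exp(-2 theta t)) / (2 theta), independent of x_0.
With theta = 4/3, sigma = 5:
  Var(X_t) = (5)^2 * (1 - exp(-2*4/3 t)) / (2 * 4/3) = 75/8 - 75*exp(-8*t/3)/8.
As t -> infinity, exp(-2*4/3 t) -> 0, so the stationary variance is sigma^2 / (2 theta) = 75/8.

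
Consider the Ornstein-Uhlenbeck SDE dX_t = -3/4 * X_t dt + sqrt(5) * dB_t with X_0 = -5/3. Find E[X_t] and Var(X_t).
E[X_t] = -5*exp(-3*t/4)/3; Var(X_t) = 10/3 - 10*exp(-3*t/2)/3

The OU SDE dX = -theta X dt + sigma dB admits the integrating factor exp(theta t): d(exp(theta t) X_t) = sigma exp(theta t) dB_t. Integrating from 0 to t:
  X_t = x_0 * exp(-theta t) + sigma * int_0^t exp(-theta (t-s)) dB_s.
The Itô integral has mean 0 and (by the Itô isometry) variance sigma^2 * int_0^t exp(-2 theta (t - s)) ds = sigma^2 * (1 - exp(-2 theta t)) / (2 theta).
With theta = 3/4, sigma = sqrt(5), x_0 = -5/3:
  E[X_t] = -5/3 * exp(-3/4 t) = -5*exp(-3*t/4)/3
  Var(X_t) = (sqrt(5))^2 * (1 - exp(-2*3/4 t)) / (2 * 3/4) = 10/3 - 10*exp(-3*t/2)/3.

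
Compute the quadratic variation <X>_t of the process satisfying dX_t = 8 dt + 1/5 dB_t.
<X>_t = t/25

For an Itô process dX_t = a(t) dt + b(t) dB_t, the quadratic variation is <X>_t = int_0^t b(s)^2 ds (the drift term does not contribute). Here b(s) = 1/5, so
  b(s)^2 = 1/25.
Integrating from 0 to t:
  <X>_t = int_0^t (1/25) ds = t/25.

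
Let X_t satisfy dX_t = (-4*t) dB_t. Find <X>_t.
<X>_t = 16*t^3/3

For an Itô process dX_t = a(t) dt + b(t) dB_t, the quadratic variation is <X>_t = int_0^t b(s)^2 ds (the drift term does not contribute). Here b(s) = -4*s, so
  b(s)^2 = 16*s^2.
Integrating from 0 to t:
  <X>_t = int_0^t (16*s^2) ds = 16*t^3/3.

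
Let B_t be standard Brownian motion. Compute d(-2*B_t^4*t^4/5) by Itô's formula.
d(-2*B_t^4*t^4/5) = (4*B_t^2*t^3*(-2*B_t^2 - 3*t)/5) dt + (-8*B_t^3*t^4/5) dB_t

Itô's formula for f(t, x): d f(t, B_t) = (f_t + (1/2) f_xx) dt + f_x dB_t. Compute partials of f(t, x) = -2*t^4*x^4/5:
  f_t(t,x)  = -8*t^3*x^4/5
  f_x(t,x)  = -8*t^4*x^3/5
  f_xx(t,x) = -24*t^4*x^2/5
Assemble drift = f_t + (1/2) f_xx = 4*t^3*x^2*(-3*t - 2*x^2)/5 and diffusion = f_x = -8*t^4*x^3/5. Substituting x = B_t:
  d(-2*B_t^4*t^4/5) = (4*B_t^2*t^3*(-2*B_t^2 - 3*t)/5) dt + (-8*B_t^3*t^4/5) dB_t.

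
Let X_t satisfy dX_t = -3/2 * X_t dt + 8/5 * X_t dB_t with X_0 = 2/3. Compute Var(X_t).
Var(X_t) = (4*exp(64*t/25) - 4)*exp(-3*t)/9

For GBM dX = mu X dt + sigma X dB with X_0 = x_0, apply Itô to Y = log X: dY = (mu - sigma^2/2) dt + sigma dB, so Y_t = log(x_0) + (mu - sigma^2/2) t + sigma B_t and hence X_t = x_0 * exp((mu - sigma^2/2) t + sigma B_t).
With mu = -3/2, sigma = 8/5, x_0 = 2/3, this gives:
  X_t = 2/3 * exp((-139/50) * t + (8/5) * B_t).
Since sigma*B_t ~ Normal(0, sigma^2 t), E[exp(sigma*B_t)] = exp(sigma^2 t / 2); so E[X_t] = x_0 * exp((mu - sigma^2/2) t) * exp(sigma^2 t / 2) = x_0 * exp(mu t) = 2*exp(-3*t/2)/3.
Var(X_t) = E[X_t^2] - (E[X_t])^2 = x_0^2 * exp(2 mu t) * (exp(sigma^2 t) - 1) = (4*exp(64*t/25) - 4)*exp(-3*t)/9.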